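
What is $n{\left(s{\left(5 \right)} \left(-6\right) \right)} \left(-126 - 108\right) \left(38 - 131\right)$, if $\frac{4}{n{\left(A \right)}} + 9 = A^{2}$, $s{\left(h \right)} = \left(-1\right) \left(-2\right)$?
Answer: $\frac{3224}{5} \approx 644.8$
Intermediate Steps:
$s{\left(h \right)} = 2$
$n{\left(A \right)} = \frac{4}{-9 + A^{2}}$
$n{\left(s{\left(5 \right)} \left(-6\right) \right)} \left(-126 - 108\right) \left(38 - 131\right) = \frac{4}{-9 + \left(2 \left(-6\right)\right)^{2}} \left(-126 - 108\right) \left(38 - 131\right) = \frac{4}{-9 + \left(-12\right)^{2}} \left(\left(-234\right) \left(-93\right)\right) = \frac{4}{-9 + 144} \cdot 21762 = \frac{4}{135} \cdot 21762 = \frac{3224}{5}$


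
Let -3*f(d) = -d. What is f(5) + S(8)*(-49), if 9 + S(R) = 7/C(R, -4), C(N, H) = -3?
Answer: 557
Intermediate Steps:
f(d) = d/3 (f(d) = -(-1)*d/3 = d/3)
S(R) = -34/3 (S(R) = -9 + 7/(-3) = -9 + 7*(-1/3) = -9 - 7/3 = -34/3)
f(5) + S(8)*(-49) = (1/3)*5 - 34/3*(-49) = 5/3 + 1666/3 = 557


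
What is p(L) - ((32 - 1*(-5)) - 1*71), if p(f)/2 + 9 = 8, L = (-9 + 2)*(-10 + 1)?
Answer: 32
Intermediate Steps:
L = 63 (L = -7*(-9) = 63)
p(f) = -2 (p(f) = -18 + 2*8 = -18 + 16 = -2)
p(L) - ((32 - 1*(-5)) - 1*71) = -2 - ((32 - 1*(-5)) - 1*71) = -2 - ((32 + 5) - 71) = -2 - (37 - 71) = -2 - 1*(-34) = -2 + 34 = 32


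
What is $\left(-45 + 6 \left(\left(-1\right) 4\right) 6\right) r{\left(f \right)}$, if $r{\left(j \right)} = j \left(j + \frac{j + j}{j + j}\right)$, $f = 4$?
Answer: $-3780$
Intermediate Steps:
$r{\left(j \right)} = j \left(1 + j\right)$ ($r{\left(j \right)} = j \left(j + \frac{2 j}{2 j}\right) = j \left(j + 2 j \frac{1}{2 j}\right) = j \left(j + 1\right) = j \left(1 + j\right)$)
$\left(-45 + 6 \left(\left(-1\right) 4\right) 6\right) r{\left(f \right)} = \left(-45 + 6 \left(\left(-1\right) 4\right) 6\right) 4 \left(1 + 4\right) = \left(-45 + 6 \left(-4\right) 6\right) 4 \cdot 5 = \left(-45 - 144\right) 20 = \left(-189\right) 20 = -3780$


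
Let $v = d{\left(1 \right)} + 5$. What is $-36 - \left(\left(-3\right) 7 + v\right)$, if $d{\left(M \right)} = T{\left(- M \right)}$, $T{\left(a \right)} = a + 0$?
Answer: $-19$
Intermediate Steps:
$T{\left(a \right)} = a$
$d{\left(M \right)} = - M$
$v = 4$ ($v = \left(-1\right) 1 + 5 = -1 + 5 = 4$)
$-36 - \left(\left(-3\right) 7 + v\right) = -36 - \left(\left(-3\right) 7 + 4\right) = -36 - \left(-21 + 4\right) = -36 - -17 = -36 + 17 = -19$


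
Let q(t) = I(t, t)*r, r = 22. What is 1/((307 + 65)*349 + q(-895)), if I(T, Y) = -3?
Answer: 1/129762 ≈ 7.7064e-6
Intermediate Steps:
q(t) = -66 (q(t) = -3*22 = -66)
1/((307 + 65)*349 + q(-895)) = 1/((307 + 65)*349 - 66) = 1/(372*349 - 66) = 1/(129828 - 66) = 1/129762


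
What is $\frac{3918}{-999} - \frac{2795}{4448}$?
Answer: $- \frac{6739823}{1481184} \approx -4.5503$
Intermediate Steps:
$\frac{3918}{-999} - \frac{2795}{4448} = 3918 \left(- \frac{1}{999}\right) - \frac{2795}{4448} = - \frac{1306}{333} - \frac{2795}{4448} = - \frac{6739823}{1481184}$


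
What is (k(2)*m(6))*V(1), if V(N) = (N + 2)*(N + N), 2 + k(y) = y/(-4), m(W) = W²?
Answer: -540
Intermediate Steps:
k(y) = -2 - y/4 (k(y) = -2 + y/(-4) = -2 + y*(-¼) = -2 - y/4)
V(N) = 2*N*(2 + N) (V(N) = (2 + N)*(2*N) = 2*N*(2 + N))
(k(2)*m(6))*V(1) = ((-2 - ¼*2)*6²)*(2*1*(2 + 1)) = ((-2 - ½)*36)*(2*1*3) = -5/2*36*6 = -90*6 = -540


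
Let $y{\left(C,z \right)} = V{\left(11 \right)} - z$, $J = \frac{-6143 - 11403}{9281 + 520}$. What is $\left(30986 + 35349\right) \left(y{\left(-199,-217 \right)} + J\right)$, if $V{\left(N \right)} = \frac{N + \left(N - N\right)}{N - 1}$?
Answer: $\frac{281267312107}{19602} \approx 1.4349 \cdot 10^{7}$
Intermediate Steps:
$J = - \frac{17546}{9801} \approx -1.7902$
$V{\left(N \right)} = \frac{N}{-1 + N}$ ($V{\left(N \right)} = \frac{N + 0}{-1 + N} = \frac{N}{-1 + N}$)
$y{\left(C,z \right)} = \frac{11}{10} - z$ ($y{\left(C,z \right)} = \frac{11}{-1 + 11} - z = \frac{11}{10} - z$)
$\left(30986 + 35349\right) \left(y{\left(-199,-217 \right)} + J\right) = \left(30986 + 35349\right) \left(\left(\frac{11}{10} - -217\right) - \frac{17546}{9801}\right) = 66335 \left(\left(\frac{11}{10} + 217\right) - \frac{17546}{9801}\right) = 66335 \left(\frac{2181}{10} - \frac{17546}{9801}\right) = 66335 \cdot \frac{21200521}{98010} = \frac{281267312107}{19602}$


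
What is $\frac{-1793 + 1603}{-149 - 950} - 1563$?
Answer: $- \frac{1717547}{1099} \approx -1562.8$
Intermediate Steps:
$\frac{-1793 + 1603}{-149 - 950} - 1563 = - \frac{190}{-1099} - 1563 = \left(-190\right) \left(- \frac{1}{1099}\right) - 1563 = \frac{190}{1099} - 1563 = - \frac{1717547}{1099}$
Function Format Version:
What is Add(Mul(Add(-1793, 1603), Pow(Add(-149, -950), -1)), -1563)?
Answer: Rational(-1717547, 1099) ≈ -1562.8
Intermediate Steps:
Add(Mul(Add(-1793, 1603), Pow(Add(-149, -950), -1)), -1563) = Add(Mul(-190, Pow(-1099, -1)), -1563) = Add(Mul(-190, Rational(-1, 1099)), -1563) = Add(Rational(190, 1099), -1563) = Rational(-1717547, 1099)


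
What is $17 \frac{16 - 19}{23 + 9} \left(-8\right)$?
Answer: $\frac{51}{4} \approx 12.75$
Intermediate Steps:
$17 \frac{16 - 19}{23 + 9} \left(-8\right) = 17 \left(- \frac{3}{32}\right) \left(-8\right) = \left(- \frac{51}{32}\right) \left(-8\right) = \frac{51}{4}$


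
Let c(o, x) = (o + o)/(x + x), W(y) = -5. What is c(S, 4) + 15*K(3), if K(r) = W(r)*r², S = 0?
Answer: -675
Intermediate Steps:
K(r) = -5*r²
c(o, x) = o/x (c(o, x) = (2*o)/((2*x)) = (2*o)*(1/(2*x)) = o/x)
c(S, 4) + 15*K(3) = 0/4 + 15*(-5*3²) = 0*(¼) + 15*(-5*9) = 0 + 15*(-45) = 0 - 675 = -675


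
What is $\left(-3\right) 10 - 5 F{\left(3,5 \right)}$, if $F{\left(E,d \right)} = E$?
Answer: $-45$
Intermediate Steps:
$\left(-3\right) 10 - 5 F{\left(3,5 \right)} = \left(-3\right) 10 - 15 = -30 - 15 = -45$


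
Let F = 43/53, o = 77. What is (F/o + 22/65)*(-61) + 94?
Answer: 19287713/265265 ≈ 72.711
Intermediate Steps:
F = 43/53 (F = 43*(1/53) = 43/53 ≈ 0.81132)
(F/o + 22/65)*(-61) + 94 = ((43/53)/77 + 22/65)*(-61) + 94 = ((43/53)*(1/77) + 22*(1/65))*(-61) + 94 = (43/4081 + 22/65)*(-61) + 94 = (92577/265265)*(-61) + 94 = -5647197/265265 + 94 = 19287713/265265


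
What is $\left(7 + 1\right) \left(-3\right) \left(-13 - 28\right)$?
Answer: $984$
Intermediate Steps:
$\left(7 + 1\right) \left(-3\right) \left(-13 - 28\right) = 8 \left(-3\right) \left(-41\right) = \left(-24\right) \left(-41\right) = 984$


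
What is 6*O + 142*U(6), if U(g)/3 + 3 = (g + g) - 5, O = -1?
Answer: 1698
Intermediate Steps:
U(g) = -24 + 6*g (U(g) = -9 + 3*((g + g) - 5) = -9 + 3*(2*g - 5) = -9 + 3*(-5 + 2*g) = -9 + (-15 + 6*g) = -24 + 6*g)
6*O + 142*U(6) = 6*(-1) + 142*(-24 + 6*6) = -6 + 142*(-24 + 36) = -6 + 142*12 = -6 + 1704 = 1698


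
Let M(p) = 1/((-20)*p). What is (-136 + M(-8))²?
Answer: 473454081/25600 ≈ 18494.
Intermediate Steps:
M(p) = -1/(20*p)
(-136 + M(-8))² = (-136 - 1/20/(-8))² = (-136 - 1/20*(-⅛))² = (-136 + 1/160)² = (-21759/160)² = 473454081/25600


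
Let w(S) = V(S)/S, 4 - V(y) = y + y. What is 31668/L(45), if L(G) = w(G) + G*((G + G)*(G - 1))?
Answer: 712530/4009457 ≈ 0.17771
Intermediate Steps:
V(y) = 4 - 2*y (V(y) = 4 - (y + y) = 4 - 2*y)
w(S) = (4 - 2*S)/S
L(G) = -2 + 4/G + 2*G²*(-1 + G) (L(G) = (-2 + 4/G) + G*((G + G)*(G - 1)) = (-2 + 4/G) + G*((2*G)*(-1 + G)) = (-2 + 4/G) + G*(2*G*(-1 + G)) = (-2 + 4/G) + 2*G²*(-1 + G) = -2 + 4/G + 2*G²*(-1 + G))
31668/L(45) = 31668/((2*(2 - 1*45 + 45³*(-1 + 45))/45)) = 31668/((2*(1/45)*(2 - 45 + 91125*44))) = 31668/((2*(1/45)*(2 - 45 + 4009500))) = 31668/((2*(1/45)*4009457)) = 31668/(8018914/45) = 31668*(45/8018914) = 712530/4009457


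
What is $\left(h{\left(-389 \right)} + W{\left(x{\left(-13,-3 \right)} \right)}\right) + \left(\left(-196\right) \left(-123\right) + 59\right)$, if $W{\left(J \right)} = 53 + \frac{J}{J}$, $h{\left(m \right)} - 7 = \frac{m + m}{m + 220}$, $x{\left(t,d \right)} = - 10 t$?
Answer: $\frac{4095310}{169} \approx 24233.0$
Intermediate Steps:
$h{\left(m \right)} = 7 + \frac{2 m}{220 + m}$ ($h{\left(m \right)} = 7 + \frac{m + m}{m + 220} = 7 + \frac{2 m}{220 + m}$)
$W{\left(J \right)} = 54$ ($W{\left(J \right)} = 53 + 1 = 54$)
$\left(h{\left(-389 \right)} + W{\left(x{\left(-13,-3 \right)} \right)}\right) + \left(\left(-196\right) \left(-123\right) + 59\right) = \left(\frac{1540 + 9 \left(-389\right)}{220 - 389} + 54\right) + \left(\left(-196\right) \left(-123\right) + 59\right) = \left(\frac{1540 - 3501}{-169} + 54\right) + \left(24108 + 59\right) = \left(\left(- \frac{1}{169}\right) \left(-1961\right) + 54\right) + 24167 = \left(\frac{1961}{169} + 54\right) + 24167 = \frac{11087}{169} + 24167 = \frac{4095310}{169}$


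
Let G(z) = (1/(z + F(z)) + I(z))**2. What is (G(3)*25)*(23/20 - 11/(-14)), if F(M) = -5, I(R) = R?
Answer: 33875/112 ≈ 302.46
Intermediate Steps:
G(z) = (z + 1/(-5 + z))**2 (G(z) = (1/(z - 5) + z)**2 = (1/(-5 + z) + z)**2 = (z + 1/(-5 + z))**2)
(G(3)*25)*(23/20 - 11/(-14)) = (((1 + 3**2 - 5*3)**2/(-5 + 3)**2)*25)*(23/20 - 11/(-14)) = (((1 + 9 - 15)**2/(-2)**2)*25)*(23*(1/20) - 11*(-1/14)) = (((1/4)*(-5)**2)*25)*(23/20 + 11/14) = (((1/4)*25)*25)*(271/140) = ((25/4)*25)*(271/140) = (625/4)*(271/140) = 33875/112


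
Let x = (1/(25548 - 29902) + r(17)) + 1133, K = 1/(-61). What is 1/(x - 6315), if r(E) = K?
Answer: -265594/1376312523 ≈ -0.00019298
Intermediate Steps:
K = -1/61 ≈ -0.016393
r(E) = -1/61
x = 300913587/265594 (x = (1/(25548 - 29902) - 1/61) + 1133 = (1/(-4354) - 1/61) + 1133 = (-1/4354 - 1/61) + 1133 = -4415/265594 + 1133 = 300913587/265594 ≈ 1133.0)
1/(x - 6315) = 1/(300913587/265594 - 6315) = 1/(-1376312523/265594) = -265594/1376312523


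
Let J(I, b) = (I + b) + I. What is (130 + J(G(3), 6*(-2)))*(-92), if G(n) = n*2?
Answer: -11960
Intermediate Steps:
G(n) = 2*n
J(I, b) = b + 2*I
(130 + J(G(3), 6*(-2)))*(-92) = (130 + (6*(-2) + 2*(2*3)))*(-92) = (130 + (-12 + 2*6))*(-92) = (130 + (-12 + 12))*(-92) = (130 + 0)*(-92) = 130*(-92) = -11960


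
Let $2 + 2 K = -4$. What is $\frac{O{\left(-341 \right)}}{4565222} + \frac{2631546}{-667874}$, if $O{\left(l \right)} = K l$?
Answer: $- \frac{6006454229055}{1524496539014} \approx -3.94$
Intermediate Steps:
$K = -3$ ($K = -1 + \frac{1}{2} \left(-4\right) = -1 - 2 = -3$)
$O{\left(l \right)} = - 3 l$
$\frac{O{\left(-341 \right)}}{4565222} + \frac{2631546}{-667874} = \frac{\left(-3\right) \left(-341\right)}{4565222} + \frac{2631546}{-667874} = 1023 \cdot \frac{1}{4565222} + 2631546 \left(- \frac{1}{667874}\right) = \frac{1023}{4565222} - \frac{1315773}{333937} = - \frac{6006454229055}{1524496539014}$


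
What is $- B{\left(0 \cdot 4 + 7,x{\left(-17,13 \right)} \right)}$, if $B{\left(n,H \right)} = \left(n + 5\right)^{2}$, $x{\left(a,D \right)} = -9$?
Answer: $-144$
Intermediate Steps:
$B{\left(n,H \right)} = \left(5 + n\right)^{2}$
$- B{\left(0 \cdot 4 + 7,x{\left(-17,13 \right)} \right)} = - \left(5 + \left(0 \cdot 4 + 7\right)\right)^{2} = - \left(5 + \left(0 + 7\right)\right)^{2} = - \left(5 + 7\right)^{2} = - 12^{2} = \left(-1\right) 144 = -144$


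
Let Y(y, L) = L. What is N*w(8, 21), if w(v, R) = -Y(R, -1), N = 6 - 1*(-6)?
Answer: 12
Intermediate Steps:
N = 12 (N = 6 + 6 = 12)
w(v, R) = 1 (w(v, R) = -1*(-1) = 1)
N*w(8, 21) = 12*1 = 12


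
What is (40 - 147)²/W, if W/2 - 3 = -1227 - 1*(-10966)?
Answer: 11449/19484 ≈ 0.58761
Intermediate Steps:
W = 19484 (W = 6 + 2*(-1227 - 1*(-10966)) = 6 + 2*(-1227 + 10966) = 6 + 2*9739 = 6 + 19478 = 19484)
(40 - 147)²/W = (40 - 147)²/19484 = (-107)²*(1/19484) = 11449*(1/19484) = 11449/19484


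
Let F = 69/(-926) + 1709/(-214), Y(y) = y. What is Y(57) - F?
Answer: 3223162/49541 ≈ 65.061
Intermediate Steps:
F = -399325/49541 (F = 69*(-1/926) + 1709*(-1/214) = -69/926 - 1709/214 = -399325/49541 ≈ -8.0605)
Y(57) - F = 57 - 1*(-399325/49541) = 57 + 399325/49541 = 3223162/49541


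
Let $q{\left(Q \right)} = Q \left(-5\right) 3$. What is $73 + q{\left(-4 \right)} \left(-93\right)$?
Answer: $-5507$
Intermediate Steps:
$q{\left(Q \right)} = - 15 Q$ ($q{\left(Q \right)} = - 5 Q 3 = - 15 Q$)
$73 + q{\left(-4 \right)} \left(-93\right) = 73 + \left(-15\right) \left(-4\right) \left(-93\right) = 73 + 60 \left(-93\right) = 73 - 5580 = -5507$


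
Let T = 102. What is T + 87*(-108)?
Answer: -9294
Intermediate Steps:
T + 87*(-108) = 102 + 87*(-108) = 102 - 9396 = -9294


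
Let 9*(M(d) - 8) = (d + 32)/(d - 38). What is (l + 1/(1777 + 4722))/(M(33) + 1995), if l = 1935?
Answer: 56590047/58536493 ≈ 0.96675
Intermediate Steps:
M(d) = 8 + (32 + d)/(9*(-38 + d)) (M(d) = 8 + ((d + 32)/(d - 38))/9 = 8 + ((32 + d)/(-38 + d))/9 = 8 + (32 + d)/(9*(-38 + d)))
(l + 1/(1777 + 4722))/(M(33) + 1995) = (1935 + 1/(1777 + 4722))/((-2704 + 73*33)/(9*(-38 + 33)) + 1995) = (1935 + 1/6499)/((⅑)*(-2704 + 2409)/(-5) + 1995) = (1935 + 1/6499)/((⅑)*(-⅕)*(-295) + 1995) = 12575566/(6499*(59/9 + 1995)) = 12575566/(6499*(18014/9)) = (12575566/6499)*(9/18014) = 56590047/58536493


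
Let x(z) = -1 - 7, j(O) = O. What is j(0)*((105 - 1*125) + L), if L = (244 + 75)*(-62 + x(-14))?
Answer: 0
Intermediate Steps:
x(z) = -8
L = -22330 (L = (244 + 75)*(-62 - 8) = 319*(-70) = -22330)
j(0)*((105 - 1*125) + L) = 0*((105 - 1*125) - 22330) = 0*((105 - 125) - 22330) = 0*(-20 - 22330) = 0*(-22350) = 0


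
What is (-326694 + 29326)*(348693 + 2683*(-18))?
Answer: -89329049832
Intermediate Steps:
(-326694 + 29326)*(348693 + 2683*(-18)) = -297368*(348693 - 48294) = -297368*300399 = -89329049832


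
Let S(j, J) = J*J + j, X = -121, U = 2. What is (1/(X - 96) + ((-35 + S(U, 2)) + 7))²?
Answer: 22800625/47089 ≈ 484.20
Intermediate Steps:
S(j, J) = j + J² (S(j, J) = J² + j = j + J²)
(1/(X - 96) + ((-35 + S(U, 2)) + 7))² = (1/(-121 - 96) + ((-35 + (2 + 2²)) + 7))² = (1/(-217) + ((-35 + (2 + 4)) + 7))² = (-1/217 + ((-35 + 6) + 7))² = (-1/217 + (-29 + 7))² = (-1/217 - 22)² = (-4775/217)² = 22800625/47089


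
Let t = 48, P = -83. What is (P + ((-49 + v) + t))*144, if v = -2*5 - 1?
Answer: -13680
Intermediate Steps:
v = -11 (v = -10 - 1 = -11)
(P + ((-49 + v) + t))*144 = (-83 + ((-49 - 11) + 48))*144 = (-83 + (-60 + 48))*144 = (-83 - 12)*144 = -95*144 = -13680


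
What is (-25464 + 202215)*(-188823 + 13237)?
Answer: -31035001086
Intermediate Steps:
(-25464 + 202215)*(-188823 + 13237) = 176751*(-175586) = -31035001086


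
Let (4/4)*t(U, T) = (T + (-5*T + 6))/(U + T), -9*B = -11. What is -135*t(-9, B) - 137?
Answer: -824/7 ≈ -117.71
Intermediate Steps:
B = 11/9 (B = -⅑*(-11) = 11/9 ≈ 1.2222)
t(U, T) = (6 - 4*T)/(T + U) (t(U, T) = (T + (-5*T + 6))/(U + T) = (T + (6 - 5*T))/(T + U) = (6 - 4*T)/(T + U))
-135*t(-9, B) - 137 = -270*(3 - 2*11/9)/(11/9 - 9) - 137 = -270*(3 - 22/9)/(-70/9) - 137 = -270*(-9)*5/(70*9) - 137 = -135*(-⅐) - 137 = 135/7 - 137 = -824/7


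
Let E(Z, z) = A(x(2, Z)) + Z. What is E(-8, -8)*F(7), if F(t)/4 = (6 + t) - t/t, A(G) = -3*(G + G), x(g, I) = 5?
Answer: -1824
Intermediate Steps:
A(G) = -6*G
E(Z, z) = -30 + Z (E(Z, z) = -6*5 + Z = -30 + Z)
F(t) = 20 + 4*t (F(t) = 4*((6 + t) - t/t) = 4*((6 + t) - 1*1) = 4*((6 + t) - 1) = 4*(5 + t) = 20 + 4*t)
E(-8, -8)*F(7) = (-30 - 8)*(20 + 4*7) = -38*(20 + 28) = -38*48 = -1824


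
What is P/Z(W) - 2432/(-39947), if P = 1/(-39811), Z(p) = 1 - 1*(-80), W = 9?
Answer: 7842408565/128816731377 ≈ 0.060880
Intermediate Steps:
Z(p) = 81 (Z(p) = 1 + 80 = 81)
P = -1/39811 ≈ -2.5119e-5
P/Z(W) - 2432/(-39947) = -1/39811/81 - 2432/(-39947) = -1/39811*1/81 - 2432*(-1/39947) = -1/3224691 + 2432/39947 = 7842408565/128816731377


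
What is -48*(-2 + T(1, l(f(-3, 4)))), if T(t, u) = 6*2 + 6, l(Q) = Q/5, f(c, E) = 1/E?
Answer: -768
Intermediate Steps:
l(Q) = Q/5 (l(Q) = Q*(⅕) = Q/5)
T(t, u) = 18 (T(t, u) = 12 + 6 = 18)
-48*(-2 + T(1, l(f(-3, 4)))) = -48*(-2 + 18) = -48*16 = -768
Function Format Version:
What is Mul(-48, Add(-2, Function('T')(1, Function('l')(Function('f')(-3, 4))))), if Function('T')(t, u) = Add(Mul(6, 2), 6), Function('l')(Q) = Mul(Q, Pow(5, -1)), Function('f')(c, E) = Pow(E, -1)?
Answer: -768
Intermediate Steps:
Function('l')(Q) = Mul(Rational(1, 5), Q) (Function('l')(Q) = Mul(Q, Rational(1, 5)) = Mul(Rational(1, 5), Q))
Function('T')(t, u) = 18 (Function('T')(t, u) = Add(12, 6) = 18)
Mul(-48, Add(-2, Function('T')(1, Function('l')(Function('f')(-3, 4))))) = Mul(-48, Add(-2, 18)) = Mul(-48, 16) = -768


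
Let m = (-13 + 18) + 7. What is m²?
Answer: 144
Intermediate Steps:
m = 12 (m = 5 + 7 = 12)
m² = 12² = 144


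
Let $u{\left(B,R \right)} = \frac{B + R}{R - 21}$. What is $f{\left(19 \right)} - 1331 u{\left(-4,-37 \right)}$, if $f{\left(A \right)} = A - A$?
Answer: $- \frac{54571}{58} \approx -940.88$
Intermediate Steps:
$u{\left(B,R \right)} = \frac{B + R}{-21 + R}$
$f{\left(A \right)} = 0$
$f{\left(19 \right)} - 1331 u{\left(-4,-37 \right)} = 0 - 1331 \frac{-4 - 37}{-21 - 37} = 0 - 1331 \frac{1}{-58} \left(-41\right) = 0 - 1331 \left(\left(- \frac{1}{58}\right) \left(-41\right)\right) = 0 - \frac{54571}{58} = - \frac{54571}{58}$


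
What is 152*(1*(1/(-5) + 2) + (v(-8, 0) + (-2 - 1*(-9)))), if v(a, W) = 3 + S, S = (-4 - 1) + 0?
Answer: 5168/5 ≈ 1033.6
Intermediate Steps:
S = -5 (S = -5 + 0 = -5)
v(a, W) = -2 (v(a, W) = 3 - 5 = -2)
152*(1*(1/(-5) + 2) + (v(-8, 0) + (-2 - 1*(-9)))) = 152*(1*(1/(-5) + 2) + (-2 + (-2 - 1*(-9)))) = 152*(1*(-⅕ + 2) + (-2 + (-2 + 9))) = 152*(1*(9/5) + (-2 + 7)) = 152*(9/5 + 5) = 152*(34/5) = 5168/5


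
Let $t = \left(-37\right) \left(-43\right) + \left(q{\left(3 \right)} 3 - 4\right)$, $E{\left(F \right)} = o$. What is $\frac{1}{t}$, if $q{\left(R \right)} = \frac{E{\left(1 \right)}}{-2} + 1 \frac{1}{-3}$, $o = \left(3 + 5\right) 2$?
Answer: $\frac{1}{1562} \approx 0.00064021$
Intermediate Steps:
$o = 16$ ($o = 8 \cdot 2 = 16$)
$E{\left(F \right)} = 16$
$q{\left(R \right)} = - \frac{25}{3}$ ($q{\left(R \right)} = \frac{16}{-2} + 1 \frac{1}{-3} = 16 \left(- \frac{1}{2}\right) + 1 \left(- \frac{1}{3}\right) = -8 - \frac{1}{3} = - \frac{25}{3}$)
$t = 1562$ ($t = \left(-37\right) \left(-43\right) - 29 = 1591 - 29 = 1562$)
$\frac{1}{t} = \frac{1}{1562}$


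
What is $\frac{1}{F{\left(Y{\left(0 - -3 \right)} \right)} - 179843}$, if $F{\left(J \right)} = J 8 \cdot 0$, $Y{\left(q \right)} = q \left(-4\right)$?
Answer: $- \frac{1}{179843} \approx -5.5604 \cdot 10^{-6}$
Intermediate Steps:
$Y{\left(q \right)} = - 4 q$
$F{\left(J \right)} = 0$ ($F{\left(J \right)} = 8 J 0 = 0$)
$\frac{1}{F{\left(Y{\left(0 - -3 \right)} \right)} - 179843} = \frac{1}{0 - 179843} = \frac{1}{-179843} = - \frac{1}{179843}$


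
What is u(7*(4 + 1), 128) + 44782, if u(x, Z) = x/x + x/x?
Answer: 44784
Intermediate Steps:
u(x, Z) = 2 (u(x, Z) = 1 + 1 = 2)
u(7*(4 + 1), 128) + 44782 = 2 + 44782 = 44784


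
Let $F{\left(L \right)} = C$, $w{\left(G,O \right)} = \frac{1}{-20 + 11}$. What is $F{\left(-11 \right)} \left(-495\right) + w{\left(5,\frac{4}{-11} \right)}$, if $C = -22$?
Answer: $\frac{98009}{9} \approx 10890.0$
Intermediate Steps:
$w{\left(G,O \right)} = - \frac{1}{9}$ ($w{\left(G,O \right)} = \frac{1}{-9} = - \frac{1}{9}$)
$F{\left(L \right)} = -22$
$F{\left(-11 \right)} \left(-495\right) + w{\left(5,\frac{4}{-11} \right)} = \left(-22\right) \left(-495\right) - \frac{1}{9} = 10890 - \frac{1}{9} = \frac{98009}{9}$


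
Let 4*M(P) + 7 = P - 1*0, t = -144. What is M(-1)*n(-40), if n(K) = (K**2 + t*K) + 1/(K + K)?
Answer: -588799/40 ≈ -14720.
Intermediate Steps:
M(P) = -7/4 + P/4 (M(P) = -7/4 + (P - 1*0)/4 = -7/4 + (P + 0)/4 = -7/4 + P/4)
n(K) = K**2 + 1/(2*K) - 144*K (n(K) = (K**2 - 144*K) + 1/(K + K) = (K**2 - 144*K) + 1/(2*K) = K**2 + 1/(2*K) - 144*K)
M(-1)*n(-40) = (-7/4 + (1/4)*(-1))*((-40)**2 + (1/2)/(-40) - 144*(-40)) = (-7/4 - 1/4)*(1600 + (1/2)*(-1/40) + 5760) = -2*(1600 - 1/80 + 5760) = -2*588799/80 = -588799/40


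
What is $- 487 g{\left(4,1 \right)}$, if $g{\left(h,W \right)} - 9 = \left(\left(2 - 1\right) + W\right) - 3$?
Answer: $-3896$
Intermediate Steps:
$g{\left(h,W \right)} = 7 + W$ ($g{\left(h,W \right)} = 9 + \left(\left(\left(2 - 1\right) + W\right) - 3\right) = 9 + \left(\left(1 + W\right) - 3\right) = 9 + \left(-2 + W\right) = 7 + W$)
$- 487 g{\left(4,1 \right)} = - 487 \left(7 + 1\right) = \left(-487\right) 8 = -3896$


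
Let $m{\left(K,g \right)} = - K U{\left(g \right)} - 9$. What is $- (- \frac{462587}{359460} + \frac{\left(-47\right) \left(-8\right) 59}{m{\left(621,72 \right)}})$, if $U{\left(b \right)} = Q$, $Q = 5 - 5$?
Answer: $\frac{886491547}{359460} \approx 2466.2$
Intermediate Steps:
$Q = 0$
$U{\left(b \right)} = 0$
$m{\left(K,g \right)} = -9$ ($m{\left(K,g \right)} = - K 0 - 9 = 0 - 9 = -9$)
$- (- \frac{462587}{359460} + \frac{\left(-47\right) \left(-8\right) 59}{m{\left(621,72 \right)}}) = - (- \frac{462587}{359460} + \frac{\left(-47\right) \left(-8\right) 59}{-9}) = - (\left(-462587\right) \frac{1}{359460} + 376 \cdot 59 \left(- \frac{1}{9}\right)) = - (- \frac{462587}{359460} + 22184 \left(- \frac{1}{9}\right)) = - (- \frac{462587}{359460} - \frac{22184}{9}) = \left(-1\right) \left(- \frac{886491547}{359460}\right) = \frac{886491547}{359460}$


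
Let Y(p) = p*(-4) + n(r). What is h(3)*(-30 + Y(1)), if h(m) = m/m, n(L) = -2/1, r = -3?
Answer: -36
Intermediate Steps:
n(L) = -2 (n(L) = -2*1 = -2)
h(m) = 1
Y(p) = -2 - 4*p (Y(p) = p*(-4) - 2 = -4*p - 2 = -2 - 4*p)
h(3)*(-30 + Y(1)) = 1*(-30 + (-2 - 4*1)) = 1*(-30 + (-2 - 4)) = 1*(-30 - 6) = 1*(-36) = -36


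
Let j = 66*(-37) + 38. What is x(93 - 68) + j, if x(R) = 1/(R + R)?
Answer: -120199/50 ≈ -2404.0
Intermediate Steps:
x(R) = 1/(2*R)
j = -2404 (j = -2442 + 38 = -2404)
x(93 - 68) + j = 1/(2*(93 - 68)) - 2404 = (½)/25 - 2404 = (½)*(1/25) - 2404 = 1/50 - 2404 = -120199/50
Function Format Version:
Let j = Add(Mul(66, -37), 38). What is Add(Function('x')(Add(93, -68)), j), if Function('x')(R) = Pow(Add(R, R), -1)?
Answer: Rational(-120199, 50) ≈ -2404.0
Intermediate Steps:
Function('x')(R) = Mul(Rational(1, 2), Pow(R, -1)) (Function('x')(R) = Pow(Mul(2, R), -1) = Mul(Rational(1, 2), Pow(R, -1)))
j = -2404 (j = Add(-2442, 38) = -2404)
Add(Function('x')(Add(93, -68)), j) = Add(Mul(Rational(1, 2), Pow(Add(93, -68), -1)), -2404) = Add(Mul(Rational(1, 2), Pow(25, -1)), -2404) = Add(Mul(Rational(1, 2), Rational(1, 25)), -2404) = Add(Rational(1, 50), -2404) = Rational(-120199, 50)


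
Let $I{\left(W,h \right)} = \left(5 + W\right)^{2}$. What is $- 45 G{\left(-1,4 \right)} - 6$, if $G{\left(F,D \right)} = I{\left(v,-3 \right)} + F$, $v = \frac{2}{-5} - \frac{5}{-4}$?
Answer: $- \frac{120081}{80} \approx -1501.0$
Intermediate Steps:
$v = \frac{17}{20}$ ($v = 2 \left(- \frac{1}{5}\right) - - \frac{5}{4} = - \frac{2}{5} + \frac{5}{4} = \frac{17}{20} \approx 0.85$)
$G{\left(F,D \right)} = \frac{13689}{400} + F$ ($G{\left(F,D \right)} = \left(5 + \frac{17}{20}\right)^{2} + F = \left(\frac{117}{20}\right)^{2} + F = \frac{13689}{400} + F$)
$- 45 G{\left(-1,4 \right)} - 6 = - 45 \left(\frac{13689}{400} - 1\right) - 6 = \left(-45\right) \frac{13289}{400} - 6 = - \frac{119601}{80} - 6 = - \frac{120081}{80}$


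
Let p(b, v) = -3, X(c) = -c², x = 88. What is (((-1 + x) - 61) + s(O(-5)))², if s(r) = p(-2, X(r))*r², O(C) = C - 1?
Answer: 6724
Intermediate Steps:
O(C) = -1 + C
s(r) = -3*r²
(((-1 + x) - 61) + s(O(-5)))² = (((-1 + 88) - 61) - 3*(-1 - 5)²)² = ((87 - 61) - 3*(-6)²)² = (26 - 3*36)² = (26 - 108)² = (-82)² = 6724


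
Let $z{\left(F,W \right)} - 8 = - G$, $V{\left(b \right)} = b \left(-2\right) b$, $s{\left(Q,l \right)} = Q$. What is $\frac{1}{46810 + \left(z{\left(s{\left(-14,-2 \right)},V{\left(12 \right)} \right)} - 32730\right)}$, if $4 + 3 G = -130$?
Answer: $\frac{3}{42398} \approx 7.0758 \cdot 10^{-5}$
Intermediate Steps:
$G = - \frac{134}{3}$ ($G = - \frac{4}{3} + \frac{1}{3} \left(-130\right) = - \frac{4}{3} - \frac{130}{3} = - \frac{134}{3} \approx -44.667$)
$V{\left(b \right)} = - 2 b^{2}$ ($V{\left(b \right)} = - 2 b b = - 2 b^{2}$)
$z{\left(F,W \right)} = \frac{158}{3}$ ($z{\left(F,W \right)} = 8 - - \frac{134}{3} = 8 + \frac{134}{3} = \frac{158}{3}$)
$\frac{1}{46810 + \left(z{\left(s{\left(-14,-2 \right)},V{\left(12 \right)} \right)} - 32730\right)} = \frac{1}{46810 + \left(\frac{158}{3} - 32730\right)} = \frac{1}{46810 - \frac{98032}{3}} = \frac{1}{\frac{42398}{3}} = \frac{3}{42398}$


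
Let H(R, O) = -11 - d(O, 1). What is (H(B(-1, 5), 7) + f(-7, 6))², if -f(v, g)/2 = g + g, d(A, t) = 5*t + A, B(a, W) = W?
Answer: 2209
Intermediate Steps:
d(A, t) = A + 5*t
H(R, O) = -16 - O (H(R, O) = -11 - (O + 5*1) = -11 - (O + 5) = -11 - (5 + O) = -11 + (-5 - O) = -16 - O)
f(v, g) = -4*g (f(v, g) = -2*(g + g) = -4*g)
(H(B(-1, 5), 7) + f(-7, 6))² = ((-16 - 1*7) - 4*6)² = ((-16 - 7) - 24)² = (-23 - 24)² = (-47)² = 2209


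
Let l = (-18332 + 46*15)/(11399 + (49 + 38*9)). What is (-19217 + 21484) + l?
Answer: 13355144/5895 ≈ 2265.5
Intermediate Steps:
l = -8821/5895 (l = (-18332 + 690)/(11399 + (49 + 342)) = -17642/(11399 + 391) = -17642/11790 = -17642*1/11790 = -8821/5895 ≈ -1.4964)
(-19217 + 21484) + l = (-19217 + 21484) - 8821/5895 = 2267 - 8821/5895 = 13355144/5895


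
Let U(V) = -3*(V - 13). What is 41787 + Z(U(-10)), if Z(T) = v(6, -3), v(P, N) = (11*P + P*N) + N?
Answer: 41832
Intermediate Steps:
U(V) = 39 - 3*V (U(V) = -3*(-13 + V) = 39 - 3*V)
v(P, N) = N + 11*P + N*P (v(P, N) = (11*P + N*P) + N = N + 11*P + N*P)
Z(T) = 45 (Z(T) = -3 + 11*6 - 3*6 = -3 + 66 - 18 = 45)
41787 + Z(U(-10)) = 41787 + 45 = 41832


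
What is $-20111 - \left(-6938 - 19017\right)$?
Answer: $5844$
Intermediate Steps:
$-20111 - \left(-6938 - 19017\right) = -20111 - -25955 = -20111 + 25955 = 5844$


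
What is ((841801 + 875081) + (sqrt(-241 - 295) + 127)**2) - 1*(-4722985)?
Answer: 6455460 + 508*I*sqrt(134) ≈ 6.4555e+6 + 5880.5*I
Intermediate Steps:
((841801 + 875081) + (sqrt(-241 - 295) + 127)**2) - 1*(-4722985) = (1716882 + (sqrt(-536) + 127)**2) + 4722985 = (1716882 + (2*I*sqrt(134) + 127)**2) + 4722985 = (1716882 + (127 + 2*I*sqrt(134))**2) + 4722985 = 6439867 + (127 + 2*I*sqrt(134))**2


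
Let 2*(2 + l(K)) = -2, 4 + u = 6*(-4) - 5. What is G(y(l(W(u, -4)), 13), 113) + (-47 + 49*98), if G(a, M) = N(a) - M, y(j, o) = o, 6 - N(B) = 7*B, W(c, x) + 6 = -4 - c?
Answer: 4557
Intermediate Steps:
u = -33 (u = -4 + (6*(-4) - 5) = -4 + (-24 - 5) = -4 - 29 = -33)
W(c, x) = -10 - c (W(c, x) = -6 + (-4 - c) = -10 - c)
N(B) = 6 - 7*B
l(K) = -3 (l(K) = -2 + (½)*(-2) = -2 - 1 = -3)
G(a, M) = 6 - M - 7*a (G(a, M) = (6 - 7*a) - M = 6 - M - 7*a)
G(y(l(W(u, -4)), 13), 113) + (-47 + 49*98) = (6 - 1*113 - 7*13) + (-47 + 49*98) = (6 - 113 - 91) + (-47 + 4802) = -198 + 4755 = 4557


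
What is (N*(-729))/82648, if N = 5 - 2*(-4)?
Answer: -9477/82648 ≈ -0.11467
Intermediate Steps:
N = 13 (N = 5 + 8 = 13)
(N*(-729))/82648 = (13*(-729))/82648 = -9477*1/82648 = -9477/82648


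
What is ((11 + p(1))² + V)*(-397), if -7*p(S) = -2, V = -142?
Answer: 284649/49 ≈ 5809.2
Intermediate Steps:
p(S) = 2/7 (p(S) = -⅐*(-2) = 2/7)
((11 + p(1))² + V)*(-397) = ((11 + 2/7)² - 142)*(-397) = ((79/7)² - 142)*(-397) = (6241/49 - 142)*(-397) = -717/49*(-397) = 284649/49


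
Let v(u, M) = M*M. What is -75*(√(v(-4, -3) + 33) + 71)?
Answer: -5325 - 75*√42 ≈ -5811.1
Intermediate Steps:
v(u, M) = M²
-75*(√(v(-4, -3) + 33) + 71) = -75*(√((-3)² + 33) + 71) = -75*(√(9 + 33) + 71) = -75*(√42 + 71) = -75*(71 + √42) = -5325 - 75*√42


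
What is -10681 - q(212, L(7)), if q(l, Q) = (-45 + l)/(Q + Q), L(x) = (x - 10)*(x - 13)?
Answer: -384683/36 ≈ -10686.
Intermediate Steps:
L(x) = (-13 + x)*(-10 + x) (L(x) = (-10 + x)*(-13 + x) = (-13 + x)*(-10 + x))
q(l, Q) = (-45 + l)/(2*Q) (q(l, Q) = (-45 + l)/((2*Q)) = (-45 + l)*(1/(2*Q)) = (-45 + l)/(2*Q))
-10681 - q(212, L(7)) = -10681 - (-45 + 212)/(2*(130 + 7² - 23*7)) = -10681 - 167/(2*(130 + 49 - 161)) = -10681 - 167/(2*18) = -10681 - 1*167/36 = -10681 - 167/36 = -384683/36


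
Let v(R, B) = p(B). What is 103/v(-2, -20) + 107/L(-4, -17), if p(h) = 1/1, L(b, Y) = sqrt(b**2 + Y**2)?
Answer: 103 + 107*sqrt(305)/305 ≈ 109.13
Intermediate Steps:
L(b, Y) = sqrt(Y**2 + b**2)
p(h) = 1
v(R, B) = 1
103/v(-2, -20) + 107/L(-4, -17) = 103/1 + 107/(sqrt((-17)**2 + (-4)**2)) = 103*1 + 107/(sqrt(289 + 16)) = 103 + 107/(sqrt(305)) = 103 + 107*(sqrt(305)/305) = 103 + 107*sqrt(305)/305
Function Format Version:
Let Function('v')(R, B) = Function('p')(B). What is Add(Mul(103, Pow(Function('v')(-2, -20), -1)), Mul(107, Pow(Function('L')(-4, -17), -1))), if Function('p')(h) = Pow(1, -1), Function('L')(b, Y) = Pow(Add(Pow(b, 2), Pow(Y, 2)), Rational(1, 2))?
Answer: Add(103, Mul(Rational(107, 305), Pow(305, Rational(1, 2)))) ≈ 109.13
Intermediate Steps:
Function('L')(b, Y) = Pow(Add(Pow(Y, 2), Pow(b, 2)), Rational(1, 2))
Function('p')(h) = 1
Function('v')(R, B) = 1
Add(Mul(103, Pow(Function('v')(-2, -20), -1)), Mul(107, Pow(Function('L')(-4, -17), -1))) = Add(Mul(103, Pow(1, -1)), Mul(107, Pow(Pow(Add(Pow(-17, 2), Pow(-4, 2)), Rational(1, 2)), -1))) = Add(Mul(103, 1), Mul(107, Pow(Pow(Add(289, 16), Rational(1, 2)), -1))) = Add(103, Mul(107, Pow(Pow(305, Rational(1, 2)), -1))) = Add(103, Mul(107, Mul(Rational(1, 305), Pow(305, Rational(1, 2))))) = Add(103, Mul(Rational(107, 305), Pow(305, Rational(1, 2))))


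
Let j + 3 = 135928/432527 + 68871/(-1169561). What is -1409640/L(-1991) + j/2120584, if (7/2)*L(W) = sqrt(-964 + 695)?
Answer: -694206305675/536366426365328924 + 4933740*I*sqrt(269)/269 ≈ -1.2943e-6 + 3.0082e+5*I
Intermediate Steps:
j = -1388412611350/505866710647 (j = -3 + (135928/432527 + 68871/(-1169561)) = -3 + (135928*(1/432527) + 68871*(-1/1169561)) = -3 + (135928/432527 - 68871/1169561) = -3 + 129187520591/505866710647 = -1388412611350/505866710647 ≈ -2.7446)
L(W) = 2*I*sqrt(269)/7 (L(W) = 2*sqrt(-964 + 695)/7 = 2*sqrt(-269)/7 = 2*(I*sqrt(269))/7 = 2*I*sqrt(269)/7)
-1409640/L(-1991) + j/2120584 = -1409640*(-7*I*sqrt(269)/538) - 1388412611350/505866710647/2120584 = -(-4933740)*I*sqrt(269)/269 - 1388412611350/505866710647*1/2120584 = 4933740*I*sqrt(269)/269 - 694206305675/536366426365328924 = -694206305675/536366426365328924 + 4933740*I*sqrt(269)/269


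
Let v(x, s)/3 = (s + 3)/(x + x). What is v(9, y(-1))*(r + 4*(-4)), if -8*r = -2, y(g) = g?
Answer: -21/4 ≈ -5.2500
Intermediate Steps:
v(x, s) = 3*(3 + s)/(2*x) (v(x, s) = 3*((s + 3)/(x + x)) = 3*((3 + s)/((2*x))) = 3*((3 + s)*(1/(2*x))) = 3*((3 + s)/(2*x)) = 3*(3 + s)/(2*x))
r = ¼ (r = -⅛*(-2) = ¼ ≈ 0.25000)
v(9, y(-1))*(r + 4*(-4)) = ((3/2)*(3 - 1)/9)*(¼ + 4*(-4)) = ((3/2)*(⅑)*2)*(¼ - 16) = (⅓)*(-63/4) = -21/4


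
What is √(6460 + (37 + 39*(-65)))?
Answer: √3962 ≈ 62.944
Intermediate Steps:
√(6460 + (37 + 39*(-65))) = √(6460 + (37 - 2535)) = √(6460 - 2498) = √3962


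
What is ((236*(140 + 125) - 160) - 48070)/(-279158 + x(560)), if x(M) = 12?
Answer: -7155/139573 ≈ -0.051264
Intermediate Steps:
((236*(140 + 125) - 160) - 48070)/(-279158 + x(560)) = ((236*(140 + 125) - 160) - 48070)/(-279158 + 12) = ((236*265 - 160) - 48070)/(-279146) = ((62540 - 160) - 48070)*(-1/279146) = (62380 - 48070)*(-1/279146) = 14310*(-1/279146) = -7155/139573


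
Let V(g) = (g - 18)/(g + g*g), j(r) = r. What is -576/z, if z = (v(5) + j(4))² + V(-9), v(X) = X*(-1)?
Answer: -4608/5 ≈ -921.60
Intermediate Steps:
v(X) = -X
V(g) = (-18 + g)/(g + g²)
z = 5/8 (z = (-1*5 + 4)² + (-18 - 9)/((-9)*(1 - 9)) = (-5 + 4)² - ⅑*(-27)/(-8) = (-1)² - ⅑*(-⅛)*(-27) = 1 - 3/8 = 5/8 ≈ 0.62500)
-576/z = -576/5/8 = -576*8/5 = -4608/5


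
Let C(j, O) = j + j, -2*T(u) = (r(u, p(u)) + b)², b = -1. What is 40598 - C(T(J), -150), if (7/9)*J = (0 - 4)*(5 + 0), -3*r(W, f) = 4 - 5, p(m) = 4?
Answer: 365386/9 ≈ 40598.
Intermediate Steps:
r(W, f) = ⅓ (r(W, f) = -(4 - 5)/3 = -⅓*(-1) = ⅓)
J = -180/7 (J = 9*((0 - 4)*(5 + 0))/7 = 9*(-4*5)/7 = (9/7)*(-20) = -180/7 ≈ -25.714)
T(u) = -2/9 (T(u) = -(⅓ - 1)²/2 = -(-⅔)²/2 = -½*4/9 = -2/9)
C(j, O) = 2*j
40598 - C(T(J), -150) = 40598 - 2*(-2)/9 = 40598 - 1*(-4/9) = 40598 + 4/9 = 365386/9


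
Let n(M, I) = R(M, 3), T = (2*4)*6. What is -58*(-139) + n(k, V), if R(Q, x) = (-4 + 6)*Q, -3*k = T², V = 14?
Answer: 6526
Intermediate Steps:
T = 48 (T = 8*6 = 48)
k = -768 (k = -⅓*48² = -⅓*2304 = -768)
R(Q, x) = 2*Q
n(M, I) = 2*M
-58*(-139) + n(k, V) = -58*(-139) + 2*(-768) = 8062 - 1536 = 6526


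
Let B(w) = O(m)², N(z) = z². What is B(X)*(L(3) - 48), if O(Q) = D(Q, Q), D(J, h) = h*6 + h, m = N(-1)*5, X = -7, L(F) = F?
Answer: -55125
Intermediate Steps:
m = 5 (m = (-1)²*5 = 1*5 = 5)
D(J, h) = 7*h (D(J, h) = 6*h + h = 7*h)
O(Q) = 7*Q
B(w) = 1225 (B(w) = (7*5)² = 35² = 1225)
B(X)*(L(3) - 48) = 1225*(3 - 48) = 1225*(-45) = -55125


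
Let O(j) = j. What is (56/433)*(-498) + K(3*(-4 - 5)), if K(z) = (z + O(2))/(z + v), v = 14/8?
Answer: -2773388/43733 ≈ -63.416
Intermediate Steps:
v = 7/4 (v = 14*(⅛) = 7/4 ≈ 1.7500)
K(z) = (2 + z)/(7/4 + z) (K(z) = (z + 2)/(z + 7/4) = (2 + z)/(7/4 + z))
(56/433)*(-498) + K(3*(-4 - 5)) = (56/433)*(-498) + 4*(2 + 3*(-4 - 5))/(7 + 4*(3*(-4 - 5))) = (56*(1/433))*(-498) + 4*(2 + 3*(-9))/(7 + 4*(3*(-9))) = (56/433)*(-498) + 4*(2 - 27)/(7 + 4*(-27)) = -27888/433 + 4*(-25)/(7 - 108) = -27888/433 + 4*(-25)/(-101) = -27888/433 + 4*(-1/101)*(-25) = -27888/433 + 100/101 = -2773388/43733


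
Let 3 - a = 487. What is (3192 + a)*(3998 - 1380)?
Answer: 7089544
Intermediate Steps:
a = -484 (a = 3 - 1*487 = 3 - 487 = -484)
(3192 + a)*(3998 - 1380) = (3192 - 484)*(3998 - 1380) = 2708*2618 = 7089544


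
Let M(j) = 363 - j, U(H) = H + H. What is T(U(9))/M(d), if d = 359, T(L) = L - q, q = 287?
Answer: -269/4 ≈ -67.250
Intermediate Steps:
U(H) = 2*H
T(L) = -287 + L (T(L) = L - 1*287 = L - 287 = -287 + L)
T(U(9))/M(d) = (-287 + 2*9)/(363 - 1*359) = (-287 + 18)/(363 - 359) = -269/4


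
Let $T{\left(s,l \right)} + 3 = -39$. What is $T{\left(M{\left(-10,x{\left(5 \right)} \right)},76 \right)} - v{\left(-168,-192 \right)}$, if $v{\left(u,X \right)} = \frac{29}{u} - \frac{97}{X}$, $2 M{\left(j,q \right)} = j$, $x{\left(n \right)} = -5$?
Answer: $- \frac{18965}{448} \approx -42.333$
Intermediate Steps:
$M{\left(j,q \right)} = \frac{j}{2}$
$v{\left(u,X \right)} = - \frac{97}{X} + \frac{29}{u}$
$T{\left(s,l \right)} = -42$ ($T{\left(s,l \right)} = -3 - 39 = -42$)
$T{\left(M{\left(-10,x{\left(5 \right)} \right)},76 \right)} - v{\left(-168,-192 \right)} = -42 - \left(- \frac{97}{-192} + \frac{29}{-168}\right) = -42 - \left(\left(-97\right) \left(- \frac{1}{192}\right) + 29 \left(- \frac{1}{168}\right)\right) = -42 - \left(\frac{97}{192} - \frac{29}{168}\right) = -42 - \frac{149}{448} = - \frac{18965}{448}$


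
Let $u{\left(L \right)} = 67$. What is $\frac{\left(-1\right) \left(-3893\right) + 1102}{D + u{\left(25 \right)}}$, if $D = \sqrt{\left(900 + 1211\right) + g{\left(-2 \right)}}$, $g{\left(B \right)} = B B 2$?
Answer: $\frac{22311}{158} - \frac{333 \sqrt{2119}}{158} \approx 44.191$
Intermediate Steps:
$g{\left(B \right)} = 2 B^{2}$ ($g{\left(B \right)} = B^{2} \cdot 2 = 2 B^{2}$)
$D = \sqrt{2119}$ ($D = \sqrt{\left(900 + 1211\right) + 2 \left(-2\right)^{2}} = \sqrt{2111 + 2 \cdot 4} = \sqrt{2111 + 8} = \sqrt{2119} \approx 46.033$)
$\frac{\left(-1\right) \left(-3893\right) + 1102}{D + u{\left(25 \right)}} = \frac{\left(-1\right) \left(-3893\right) + 1102}{\sqrt{2119} + 67} = \frac{3893 + 1102}{67 + \sqrt{2119}} = \frac{4995}{67 + \sqrt{2119}}$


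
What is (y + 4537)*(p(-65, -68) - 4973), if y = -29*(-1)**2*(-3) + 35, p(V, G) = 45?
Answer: -22959552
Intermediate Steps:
y = 122 (y = -29*(-3) + 35 = 87 + 35 = 122)
(y + 4537)*(p(-65, -68) - 4973) = (122 + 4537)*(45 - 4973) = 4659*(-4928) = -22959552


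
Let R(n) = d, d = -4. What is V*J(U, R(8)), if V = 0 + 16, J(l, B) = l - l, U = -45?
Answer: 0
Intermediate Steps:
R(n) = -4
J(l, B) = 0
V = 16
V*J(U, R(8)) = 16*0 = 0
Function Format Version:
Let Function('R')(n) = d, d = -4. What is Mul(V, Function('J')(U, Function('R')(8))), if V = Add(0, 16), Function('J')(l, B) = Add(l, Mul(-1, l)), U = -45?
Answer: 0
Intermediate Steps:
Function('R')(n) = -4
Function('J')(l, B) = 0
V = 16
Mul(V, Function('J')(U, Function('R')(8))) = Mul(16, 0) = 0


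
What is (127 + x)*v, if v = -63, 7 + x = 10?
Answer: -8190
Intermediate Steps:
x = 3 (x = -7 + 10 = 3)
(127 + x)*v = (127 + 3)*(-63) = 130*(-63) = -8190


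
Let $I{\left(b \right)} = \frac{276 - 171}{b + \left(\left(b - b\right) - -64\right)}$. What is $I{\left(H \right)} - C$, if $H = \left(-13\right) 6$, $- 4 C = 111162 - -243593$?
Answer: $\frac{354725}{4} \approx 88681.0$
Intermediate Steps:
$C = - \frac{354755}{4}$ ($C = - \frac{111162 - -243593}{4} = - \frac{111162 + 243593}{4} = \left(- \frac{1}{4}\right) 354755 = - \frac{354755}{4} \approx -88689.0$)
$H = -78$
$I{\left(b \right)} = \frac{105}{64 + b}$ ($I{\left(b \right)} = \frac{105}{b + \left(0 + 64\right)} = \frac{105}{b + 64} = \frac{105}{64 + b}$)
$I{\left(H \right)} - C = \frac{105}{64 - 78} - - \frac{354755}{4} = \frac{105}{-14} + \frac{354755}{4} = 105 \left(- \frac{1}{14}\right) + \frac{354755}{4} = - \frac{15}{2} + \frac{354755}{4} = \frac{354725}{4}$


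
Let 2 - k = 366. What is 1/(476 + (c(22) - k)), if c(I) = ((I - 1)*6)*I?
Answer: 1/3612 ≈ 0.00027685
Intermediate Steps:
k = -364 (k = 2 - 1*366 = 2 - 366 = -364)
c(I) = I*(-6 + 6*I) (c(I) = ((-1 + I)*6)*I = (-6 + 6*I)*I = I*(-6 + 6*I))
1/(476 + (c(22) - k)) = 1/(476 + (6*22*(-1 + 22) - 1*(-364))) = 1/(476 + (6*22*21 + 364)) = 1/(476 + (2772 + 364)) = 1/(476 + 3136) = 1/3612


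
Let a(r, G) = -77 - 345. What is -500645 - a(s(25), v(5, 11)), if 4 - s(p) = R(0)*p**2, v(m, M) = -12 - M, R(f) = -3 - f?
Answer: -500223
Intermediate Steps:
s(p) = 4 + 3*p**2 (s(p) = 4 - (-3 - 1*0)*p**2 = 4 - (-3 + 0)*p**2 = 4 - (-3)*p**2 = 4 + 3*p**2)
a(r, G) = -422
-500645 - a(s(25), v(5, 11)) = -500645 - 1*(-422) = -500645 + 422 = -500223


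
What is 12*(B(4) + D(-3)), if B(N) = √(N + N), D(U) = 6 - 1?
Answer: 60 + 24*√2 ≈ 93.941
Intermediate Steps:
D(U) = 5
B(N) = √2*√N (B(N) = √(2*N) = √2*√N)
12*(B(4) + D(-3)) = 12*(√2*√4 + 5) = 12*(√2*2 + 5) = 12*(2*√2 + 5) = 12*(5 + 2*√2) = 60 + 24*√2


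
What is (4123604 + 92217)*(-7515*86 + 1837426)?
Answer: 5021616162656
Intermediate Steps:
(4123604 + 92217)*(-7515*86 + 1837426) = 4215821*(-646290 + 1837426) = 4215821*1191136 = 5021616162656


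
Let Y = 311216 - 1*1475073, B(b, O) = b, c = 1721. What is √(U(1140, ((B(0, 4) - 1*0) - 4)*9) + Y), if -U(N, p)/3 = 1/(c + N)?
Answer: 8*I*√148852236745/2861 ≈ 1078.8*I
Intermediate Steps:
Y = -1163857 (Y = 311216 - 1475073 = -1163857)
U(N, p) = -3/(1721 + N)
√(U(1140, ((B(0, 4) - 1*0) - 4)*9) + Y) = √(-3/(1721 + 1140) - 1163857) = √(-3/2861 - 1163857) = √(-3329794880/2861) = 8*I*√148852236745/2861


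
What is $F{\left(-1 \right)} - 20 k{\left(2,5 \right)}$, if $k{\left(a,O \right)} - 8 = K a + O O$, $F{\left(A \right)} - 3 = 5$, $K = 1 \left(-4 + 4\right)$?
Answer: $-652$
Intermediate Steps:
$K = 0$ ($K = 1 \cdot 0 = 0$)
$F{\left(A \right)} = 8$ ($F{\left(A \right)} = 3 + 5 = 8$)
$k{\left(a,O \right)} = 8 + O^{2}$ ($k{\left(a,O \right)} = 8 + \left(0 a + O O\right) = 8 + \left(0 + O^{2}\right) = 8 + O^{2}$)
$F{\left(-1 \right)} - 20 k{\left(2,5 \right)} = 8 - 20 \left(8 + 5^{2}\right) = 8 - 20 \left(8 + 25\right) = 8 - 660 = -652$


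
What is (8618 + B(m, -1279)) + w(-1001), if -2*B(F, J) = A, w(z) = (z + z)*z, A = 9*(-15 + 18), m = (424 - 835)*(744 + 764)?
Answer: 4025213/2 ≈ 2.0126e+6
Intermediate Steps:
m = -619788 (m = -411*1508 = -619788)
A = 27 (A = 9*3 = 27)
w(z) = 2*z² (w(z) = (2*z)*z = 2*z²)
B(F, J) = -27/2 (B(F, J) = -½*27 = -27/2)
(8618 + B(m, -1279)) + w(-1001) = (8618 - 27/2) + 2*(-1001)² = 17209/2 + 2*1002001 = 17209/2 + 2004002 = 4025213/2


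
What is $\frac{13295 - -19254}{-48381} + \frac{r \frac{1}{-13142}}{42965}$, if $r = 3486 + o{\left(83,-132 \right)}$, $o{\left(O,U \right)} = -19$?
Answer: $- \frac{18378831367397}{27318139577430} \approx -0.67277$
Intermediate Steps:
$r = 3467$ ($r = 3486 - 19 = 3467$)
$\frac{13295 - -19254}{-48381} + \frac{r \frac{1}{-13142}}{42965} = \frac{13295 - -19254}{-48381} + \frac{3467 \frac{1}{-13142}}{42965} = \left(13295 + 19254\right) \left(- \frac{1}{48381}\right) + 3467 \left(- \frac{1}{13142}\right) \frac{1}{42965} = 32549 \left(- \frac{1}{48381}\right) - \frac{3467}{564646030} = - \frac{32549}{48381} - \frac{3467}{564646030} = - \frac{18378831367397}{27318139577430}$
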